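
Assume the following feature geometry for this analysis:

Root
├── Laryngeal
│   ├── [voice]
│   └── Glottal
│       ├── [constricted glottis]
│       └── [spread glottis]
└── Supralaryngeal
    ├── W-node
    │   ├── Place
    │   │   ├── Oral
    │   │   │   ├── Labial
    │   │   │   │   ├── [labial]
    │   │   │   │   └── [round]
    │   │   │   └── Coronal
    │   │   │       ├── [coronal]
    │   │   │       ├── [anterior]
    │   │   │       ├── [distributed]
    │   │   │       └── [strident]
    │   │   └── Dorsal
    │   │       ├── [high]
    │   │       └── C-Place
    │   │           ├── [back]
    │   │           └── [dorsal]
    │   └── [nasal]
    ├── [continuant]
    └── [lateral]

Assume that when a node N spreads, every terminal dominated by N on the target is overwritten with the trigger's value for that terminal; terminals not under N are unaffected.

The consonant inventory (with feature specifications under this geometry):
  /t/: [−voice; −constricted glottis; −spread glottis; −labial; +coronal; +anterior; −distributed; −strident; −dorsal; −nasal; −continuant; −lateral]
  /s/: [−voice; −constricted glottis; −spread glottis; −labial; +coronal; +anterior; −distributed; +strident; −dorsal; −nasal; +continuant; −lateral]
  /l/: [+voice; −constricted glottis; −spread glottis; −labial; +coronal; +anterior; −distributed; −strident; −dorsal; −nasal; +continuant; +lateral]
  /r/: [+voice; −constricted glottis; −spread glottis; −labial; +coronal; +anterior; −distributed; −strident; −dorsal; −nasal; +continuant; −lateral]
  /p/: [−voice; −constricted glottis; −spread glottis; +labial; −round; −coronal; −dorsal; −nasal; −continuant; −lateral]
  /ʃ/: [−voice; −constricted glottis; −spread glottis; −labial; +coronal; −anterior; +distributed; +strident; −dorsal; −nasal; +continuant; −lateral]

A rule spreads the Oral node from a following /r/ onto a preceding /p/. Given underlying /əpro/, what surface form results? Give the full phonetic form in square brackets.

[ətro]

Oral immediately or transitively dominates [labial], [round], [coronal], [anterior], [distributed], [strident].
After delinking /p/'s Oral and linking /r/'s, the affected terminals become [−labial], [+coronal], [+anterior], [−distributed], [−strident]; [voice], [constricted glottis], [spread glottis], … (outside Oral) are retained from /p/.
Among the inventory, only /t/ has exactly this specification, giving the surface form [ətro].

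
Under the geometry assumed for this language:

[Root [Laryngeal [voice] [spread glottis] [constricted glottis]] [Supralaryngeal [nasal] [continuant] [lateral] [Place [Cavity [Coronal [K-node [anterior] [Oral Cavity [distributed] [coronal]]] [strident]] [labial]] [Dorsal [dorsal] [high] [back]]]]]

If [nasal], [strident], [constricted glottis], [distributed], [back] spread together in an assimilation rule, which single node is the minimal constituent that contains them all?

Root

[nasal]: Root > Supralaryngeal > [nasal].
[strident]: Root > Supralaryngeal > Place > Cavity > Coronal > [strident].
[constricted glottis] lies under Laryngeal (below Laryngeal).
[distributed] lies under Oral Cavity (below Supralaryngeal).
[back] lies under Dorsal (below Supralaryngeal).
Root is the lowest common ancestor — every listed feature sits under it, and no single subconstituent of Root covers them all.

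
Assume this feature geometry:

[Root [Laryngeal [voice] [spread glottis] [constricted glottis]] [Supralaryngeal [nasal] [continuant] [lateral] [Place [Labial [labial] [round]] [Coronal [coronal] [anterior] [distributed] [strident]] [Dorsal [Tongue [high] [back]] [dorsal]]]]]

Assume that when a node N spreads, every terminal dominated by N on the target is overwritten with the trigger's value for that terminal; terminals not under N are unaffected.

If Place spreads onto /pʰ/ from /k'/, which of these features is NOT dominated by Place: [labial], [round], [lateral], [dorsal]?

[lateral]

The terminals dominated by Place are [labial], [round], [coronal], [anterior], [distributed], [strident], [high], [back], [dorsal].
[dorsal], [labial], [round] all lie under Place, so they are overwritten when Place spreads.
[lateral] is not within the Place subtree (it hangs from Supralaryngeal), so /pʰ/'s [lateral] value survives.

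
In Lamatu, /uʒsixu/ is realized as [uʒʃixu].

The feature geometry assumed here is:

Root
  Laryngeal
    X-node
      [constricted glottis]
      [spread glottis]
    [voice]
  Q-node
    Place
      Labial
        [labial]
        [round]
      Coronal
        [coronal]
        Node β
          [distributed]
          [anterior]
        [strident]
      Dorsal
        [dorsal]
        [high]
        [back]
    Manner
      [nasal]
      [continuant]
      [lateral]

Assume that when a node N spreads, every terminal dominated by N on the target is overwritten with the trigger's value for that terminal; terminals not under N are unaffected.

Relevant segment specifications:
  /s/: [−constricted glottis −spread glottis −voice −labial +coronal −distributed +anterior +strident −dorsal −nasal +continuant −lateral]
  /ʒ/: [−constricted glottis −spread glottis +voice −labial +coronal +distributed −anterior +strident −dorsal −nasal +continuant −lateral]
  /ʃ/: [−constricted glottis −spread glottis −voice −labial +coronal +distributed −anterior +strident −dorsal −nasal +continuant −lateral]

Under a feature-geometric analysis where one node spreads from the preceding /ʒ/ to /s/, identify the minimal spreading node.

Node β

/s/ and [ʃ] differ in [anterior], [distributed]; every other specified feature is identical.
These terminals are all dominated by Node β, and no proper subconstituent of Node β covers them all; Node β is their lowest common ancestor.
Spreading Node β from /ʒ/ overwrites each of those terminals with /ʒ/'s values, yielding exactly [ʃ].
[voice], a feature on which the two segments disagree outside Node β, is unchanged — nothing dominating it spread, and Node β is the minimal sufficient constituent.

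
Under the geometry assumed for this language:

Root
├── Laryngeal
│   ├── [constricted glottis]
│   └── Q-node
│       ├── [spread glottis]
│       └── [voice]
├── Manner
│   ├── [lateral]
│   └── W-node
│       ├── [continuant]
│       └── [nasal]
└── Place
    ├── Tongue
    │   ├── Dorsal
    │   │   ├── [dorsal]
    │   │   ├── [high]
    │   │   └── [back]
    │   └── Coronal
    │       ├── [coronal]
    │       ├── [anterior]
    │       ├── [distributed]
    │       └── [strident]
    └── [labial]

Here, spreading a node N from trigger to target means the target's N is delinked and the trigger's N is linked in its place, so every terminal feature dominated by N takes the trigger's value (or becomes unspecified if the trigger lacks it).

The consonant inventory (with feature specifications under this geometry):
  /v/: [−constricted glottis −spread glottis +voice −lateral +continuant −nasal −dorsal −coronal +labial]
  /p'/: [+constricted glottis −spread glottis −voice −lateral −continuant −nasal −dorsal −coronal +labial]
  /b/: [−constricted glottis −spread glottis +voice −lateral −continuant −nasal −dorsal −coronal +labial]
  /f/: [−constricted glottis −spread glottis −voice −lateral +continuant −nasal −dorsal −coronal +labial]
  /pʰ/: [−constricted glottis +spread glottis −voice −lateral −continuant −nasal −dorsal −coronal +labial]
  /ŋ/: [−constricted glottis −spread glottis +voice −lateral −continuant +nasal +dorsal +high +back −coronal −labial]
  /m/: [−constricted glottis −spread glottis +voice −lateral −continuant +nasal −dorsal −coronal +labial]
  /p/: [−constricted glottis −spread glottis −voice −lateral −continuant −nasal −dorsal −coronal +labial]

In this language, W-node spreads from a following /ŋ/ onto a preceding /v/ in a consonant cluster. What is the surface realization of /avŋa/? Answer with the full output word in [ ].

[amŋa]

Terminals under W-node in this geometry: [continuant], [nasal].
The target acquires /ŋ/'s values for everything under W-node — [−continuant], [+nasal] — while keeping its own [constricted glottis], [spread glottis], [voice], ….
The resulting bundle matches /m/ in the inventory; substituting it for /v/ gives [amŋa].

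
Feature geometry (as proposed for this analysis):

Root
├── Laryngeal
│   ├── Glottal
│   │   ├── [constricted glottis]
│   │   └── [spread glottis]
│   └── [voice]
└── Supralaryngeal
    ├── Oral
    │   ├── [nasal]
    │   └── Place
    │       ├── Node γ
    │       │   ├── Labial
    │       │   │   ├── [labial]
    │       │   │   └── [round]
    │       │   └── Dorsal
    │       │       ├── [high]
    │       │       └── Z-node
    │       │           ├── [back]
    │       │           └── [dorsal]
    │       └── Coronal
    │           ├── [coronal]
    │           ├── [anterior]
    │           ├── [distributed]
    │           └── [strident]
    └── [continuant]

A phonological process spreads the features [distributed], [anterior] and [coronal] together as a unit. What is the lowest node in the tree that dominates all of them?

Coronal

[distributed] is immediately dominated by Coronal.
[anterior] is immediately dominated by Coronal.
[coronal] is immediately dominated by Coronal.
Coronal is the lowest common ancestor — every listed feature sits under it, and no single subconstituent of Coronal covers them all.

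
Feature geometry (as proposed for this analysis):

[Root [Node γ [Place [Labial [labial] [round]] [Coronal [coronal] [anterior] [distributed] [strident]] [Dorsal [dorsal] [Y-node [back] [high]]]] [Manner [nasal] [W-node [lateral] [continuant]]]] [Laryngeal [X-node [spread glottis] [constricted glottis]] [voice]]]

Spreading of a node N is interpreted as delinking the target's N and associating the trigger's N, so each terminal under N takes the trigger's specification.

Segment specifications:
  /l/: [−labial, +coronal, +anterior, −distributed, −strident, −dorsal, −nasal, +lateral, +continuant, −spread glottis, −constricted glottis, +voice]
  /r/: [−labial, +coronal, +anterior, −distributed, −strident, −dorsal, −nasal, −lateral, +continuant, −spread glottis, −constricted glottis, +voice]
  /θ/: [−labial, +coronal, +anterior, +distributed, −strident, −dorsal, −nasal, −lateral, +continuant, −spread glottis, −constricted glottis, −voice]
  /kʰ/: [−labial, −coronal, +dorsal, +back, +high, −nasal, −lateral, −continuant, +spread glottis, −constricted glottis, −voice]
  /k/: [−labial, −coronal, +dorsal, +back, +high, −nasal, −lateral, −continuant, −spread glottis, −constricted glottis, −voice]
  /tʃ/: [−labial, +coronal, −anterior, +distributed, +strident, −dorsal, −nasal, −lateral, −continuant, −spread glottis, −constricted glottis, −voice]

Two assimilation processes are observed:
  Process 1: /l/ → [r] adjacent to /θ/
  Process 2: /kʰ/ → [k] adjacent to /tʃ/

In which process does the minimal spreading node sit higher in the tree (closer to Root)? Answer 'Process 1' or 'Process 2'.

Process 2

In Process 1, [lateral] changes, so the minimal spreading node is [lateral] at depth 4.
Process 2 alters [spread glottis]; the lowest dominating node is [spread glottis] (depth 3 from Root).
Depth 3 < depth 4; Process 2 involves the structurally higher constituent [spread glottis].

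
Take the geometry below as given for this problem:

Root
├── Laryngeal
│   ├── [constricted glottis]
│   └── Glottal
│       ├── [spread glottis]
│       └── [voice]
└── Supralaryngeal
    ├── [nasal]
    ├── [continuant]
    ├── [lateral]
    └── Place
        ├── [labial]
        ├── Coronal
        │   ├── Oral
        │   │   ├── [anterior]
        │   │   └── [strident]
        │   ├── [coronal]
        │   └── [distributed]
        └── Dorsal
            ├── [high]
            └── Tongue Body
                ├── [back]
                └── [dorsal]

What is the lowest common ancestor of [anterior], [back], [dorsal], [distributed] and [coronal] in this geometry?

Place

[anterior] is immediately dominated by Oral.
[back] is immediately dominated by Tongue Body.
[dorsal] is immediately dominated by Tongue Body.
[distributed] is immediately dominated by Coronal.
[coronal] is immediately dominated by Coronal.
The listed terminals split across distinct daughters of Place, so Place itself is the smallest node containing them all.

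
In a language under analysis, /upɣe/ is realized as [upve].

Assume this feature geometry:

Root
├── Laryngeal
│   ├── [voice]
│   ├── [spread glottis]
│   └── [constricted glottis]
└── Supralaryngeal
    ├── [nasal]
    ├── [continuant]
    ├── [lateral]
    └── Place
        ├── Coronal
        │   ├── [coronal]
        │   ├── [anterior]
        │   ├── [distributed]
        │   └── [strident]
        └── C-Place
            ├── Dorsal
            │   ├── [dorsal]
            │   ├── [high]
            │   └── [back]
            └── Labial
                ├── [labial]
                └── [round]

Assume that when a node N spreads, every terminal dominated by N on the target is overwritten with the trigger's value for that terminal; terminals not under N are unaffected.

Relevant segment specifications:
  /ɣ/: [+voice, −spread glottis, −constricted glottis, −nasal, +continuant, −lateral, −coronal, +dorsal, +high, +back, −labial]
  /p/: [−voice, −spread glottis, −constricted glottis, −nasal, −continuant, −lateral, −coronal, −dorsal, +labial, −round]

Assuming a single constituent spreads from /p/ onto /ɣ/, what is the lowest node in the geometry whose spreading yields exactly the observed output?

C-Place

The alternation /ɣ/ → [v] changes [labial], [round], [dorsal], [high], [back] and nothing else.
In this geometry the lowest node dominating all of them is C-Place: every daughter of C-Place dominates only a proper subset, so no lower node suffices.
Delinking /ɣ/'s C-Place and associating /p/'s C-Place gives precisely the feature bundle of [v].
[continuant], [voice] stay as in /ɣ/ although /p/ differs there, so no node dominating them spread; among the remaining candidates C-Place is the lowest that derives the output.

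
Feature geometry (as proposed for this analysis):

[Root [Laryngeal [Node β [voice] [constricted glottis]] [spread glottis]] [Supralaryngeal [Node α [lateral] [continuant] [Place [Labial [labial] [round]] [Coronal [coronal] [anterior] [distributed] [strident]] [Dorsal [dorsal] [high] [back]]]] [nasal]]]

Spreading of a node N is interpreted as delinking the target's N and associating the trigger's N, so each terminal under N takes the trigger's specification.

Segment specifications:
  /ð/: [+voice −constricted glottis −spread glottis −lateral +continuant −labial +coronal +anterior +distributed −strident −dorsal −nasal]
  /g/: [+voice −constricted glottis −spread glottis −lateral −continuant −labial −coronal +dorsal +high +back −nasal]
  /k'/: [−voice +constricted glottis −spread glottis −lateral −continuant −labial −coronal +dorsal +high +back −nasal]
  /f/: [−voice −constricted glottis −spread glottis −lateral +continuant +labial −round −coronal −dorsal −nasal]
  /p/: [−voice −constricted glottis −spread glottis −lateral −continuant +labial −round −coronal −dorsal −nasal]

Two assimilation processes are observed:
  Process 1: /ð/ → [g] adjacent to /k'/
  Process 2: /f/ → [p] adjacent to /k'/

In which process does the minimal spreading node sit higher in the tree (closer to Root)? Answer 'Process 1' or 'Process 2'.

Process 1

Process 1 alters [continuant], [coronal], [anterior], [distributed], [strident], [dorsal], [high], [back]; the lowest common ancestor is Node α (depth 2 from Root).
Process 2 alters [continuant]; the lowest dominating node is [continuant] (depth 3 from Root).
Node α (depth 2) sits above [continuant] (depth 3), making Process 1 the one with the higher spreading node.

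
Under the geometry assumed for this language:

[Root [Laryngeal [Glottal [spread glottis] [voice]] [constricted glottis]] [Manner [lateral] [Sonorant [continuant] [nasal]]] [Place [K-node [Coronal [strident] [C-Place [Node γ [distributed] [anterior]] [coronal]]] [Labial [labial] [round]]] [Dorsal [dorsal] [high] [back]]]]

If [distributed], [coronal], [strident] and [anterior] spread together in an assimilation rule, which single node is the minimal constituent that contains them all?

[distributed]: Root → Place → K-node → Coronal → C-Place → Node γ → [distributed].
[coronal]: Root → Place → K-node → Coronal → C-Place → [coronal].
[strident]: Root → Place → K-node → Coronal → [strident].
[anterior]: Root → Place → K-node → Coronal → C-Place → Node γ → [anterior].
The listed terminals split across distinct daughters of Coronal, so Coronal itself is the smallest node containing them all.

Coronal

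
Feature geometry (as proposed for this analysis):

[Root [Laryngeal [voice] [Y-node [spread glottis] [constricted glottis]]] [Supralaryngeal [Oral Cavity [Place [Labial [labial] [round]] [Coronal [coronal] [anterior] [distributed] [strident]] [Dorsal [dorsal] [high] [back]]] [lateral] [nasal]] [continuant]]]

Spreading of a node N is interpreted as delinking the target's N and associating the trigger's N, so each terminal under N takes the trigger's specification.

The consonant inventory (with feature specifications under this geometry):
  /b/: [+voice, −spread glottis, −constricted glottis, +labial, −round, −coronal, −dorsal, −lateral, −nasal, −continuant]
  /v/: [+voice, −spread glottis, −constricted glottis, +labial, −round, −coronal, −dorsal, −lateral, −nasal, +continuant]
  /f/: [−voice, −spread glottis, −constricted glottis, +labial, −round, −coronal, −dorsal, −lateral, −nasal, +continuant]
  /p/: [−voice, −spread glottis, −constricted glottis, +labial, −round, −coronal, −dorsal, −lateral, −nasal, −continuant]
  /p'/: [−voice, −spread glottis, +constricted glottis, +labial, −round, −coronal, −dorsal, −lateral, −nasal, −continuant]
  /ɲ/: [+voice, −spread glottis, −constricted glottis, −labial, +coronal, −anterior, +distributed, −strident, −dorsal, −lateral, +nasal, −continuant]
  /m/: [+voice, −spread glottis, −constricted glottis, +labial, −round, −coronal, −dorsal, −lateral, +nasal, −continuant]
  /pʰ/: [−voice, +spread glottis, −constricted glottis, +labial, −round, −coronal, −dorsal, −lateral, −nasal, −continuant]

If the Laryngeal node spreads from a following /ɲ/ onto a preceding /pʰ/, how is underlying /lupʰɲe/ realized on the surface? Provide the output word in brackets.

The Laryngeal node dominates the terminals [voice], [spread glottis], [constricted glottis].
The target acquires /ɲ/'s values for everything under Laryngeal — [+voice], [−spread glottis], [−constricted glottis] — while keeping its own [labial], [round], [coronal], ….
This feature bundle is that of [b], so /lupʰɲe/ surfaces as [lubɲe].

[lubɲe]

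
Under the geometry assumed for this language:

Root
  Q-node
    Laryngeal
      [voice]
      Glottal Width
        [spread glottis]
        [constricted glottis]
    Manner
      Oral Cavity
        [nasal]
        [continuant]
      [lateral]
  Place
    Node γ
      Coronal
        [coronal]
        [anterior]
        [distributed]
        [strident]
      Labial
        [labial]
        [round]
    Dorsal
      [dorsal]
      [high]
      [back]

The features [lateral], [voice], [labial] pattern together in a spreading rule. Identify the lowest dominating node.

Root

[lateral]: Root → Q-node → Manner → [lateral].
[voice]: Root → Q-node → Laryngeal → [voice].
[labial]: Root → Place → Node γ → Labial → [labial].
The listed terminals split across distinct daughters of Root, so Root itself is the smallest node containing them all.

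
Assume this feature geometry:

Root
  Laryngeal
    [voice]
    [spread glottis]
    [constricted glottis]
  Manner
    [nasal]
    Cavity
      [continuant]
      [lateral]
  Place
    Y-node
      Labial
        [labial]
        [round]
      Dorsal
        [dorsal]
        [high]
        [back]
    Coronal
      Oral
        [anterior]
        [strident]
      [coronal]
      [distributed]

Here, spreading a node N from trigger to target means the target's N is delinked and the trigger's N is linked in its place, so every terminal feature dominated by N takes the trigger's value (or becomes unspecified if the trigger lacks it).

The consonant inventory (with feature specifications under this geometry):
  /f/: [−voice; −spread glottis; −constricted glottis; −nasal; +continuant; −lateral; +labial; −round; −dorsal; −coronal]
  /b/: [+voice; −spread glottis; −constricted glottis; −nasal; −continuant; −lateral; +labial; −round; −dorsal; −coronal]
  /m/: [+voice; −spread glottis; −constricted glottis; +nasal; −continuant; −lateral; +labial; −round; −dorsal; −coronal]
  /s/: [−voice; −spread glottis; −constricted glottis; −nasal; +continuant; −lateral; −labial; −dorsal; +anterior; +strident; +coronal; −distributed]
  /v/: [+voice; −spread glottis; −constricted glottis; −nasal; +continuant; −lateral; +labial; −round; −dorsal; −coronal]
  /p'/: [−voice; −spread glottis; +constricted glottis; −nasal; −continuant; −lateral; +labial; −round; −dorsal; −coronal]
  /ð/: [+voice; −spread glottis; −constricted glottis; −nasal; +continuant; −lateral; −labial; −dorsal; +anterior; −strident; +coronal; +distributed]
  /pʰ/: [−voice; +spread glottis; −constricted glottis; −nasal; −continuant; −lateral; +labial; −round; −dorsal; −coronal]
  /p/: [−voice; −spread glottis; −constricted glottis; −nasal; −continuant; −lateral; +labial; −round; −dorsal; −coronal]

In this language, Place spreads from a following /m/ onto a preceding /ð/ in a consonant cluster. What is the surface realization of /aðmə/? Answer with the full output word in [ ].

[avmə]

Place immediately or transitively dominates [labial], [round], [dorsal], [high], [back], [anterior], [strident], [coronal], [distributed].
Spreading Place from /m/ onto /ð/ replaces those values with /m/'s: [+labial], [−round], [−dorsal], [−coronal]. Features outside Place ([voice], [spread glottis], [constricted glottis], …) stay as in /ð/.
This feature bundle is that of [v], so /aðmə/ surfaces as [avmə].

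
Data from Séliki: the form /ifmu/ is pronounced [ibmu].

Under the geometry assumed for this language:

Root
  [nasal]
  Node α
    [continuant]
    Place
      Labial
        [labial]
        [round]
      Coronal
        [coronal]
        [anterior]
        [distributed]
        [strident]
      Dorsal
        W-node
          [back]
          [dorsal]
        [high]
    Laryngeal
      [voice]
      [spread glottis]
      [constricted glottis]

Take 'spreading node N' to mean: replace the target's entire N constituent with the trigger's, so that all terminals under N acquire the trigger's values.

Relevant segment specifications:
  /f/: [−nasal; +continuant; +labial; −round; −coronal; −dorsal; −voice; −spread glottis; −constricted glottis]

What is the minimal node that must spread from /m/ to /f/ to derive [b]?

The alternation /f/ → [b] changes [voice], [continuant] and nothing else.
In this geometry the lowest node dominating all of them is Node α: every daughter of Node α dominates only a proper subset, so no lower node suffices.
If Node α spreads, every terminal under it takes /m/'s value, producing [b] as observed.
[nasal] — on which /m/ differs from /f/ — is unchanged, so Root cannot have spread; the constituent is no larger than Node α.

Node α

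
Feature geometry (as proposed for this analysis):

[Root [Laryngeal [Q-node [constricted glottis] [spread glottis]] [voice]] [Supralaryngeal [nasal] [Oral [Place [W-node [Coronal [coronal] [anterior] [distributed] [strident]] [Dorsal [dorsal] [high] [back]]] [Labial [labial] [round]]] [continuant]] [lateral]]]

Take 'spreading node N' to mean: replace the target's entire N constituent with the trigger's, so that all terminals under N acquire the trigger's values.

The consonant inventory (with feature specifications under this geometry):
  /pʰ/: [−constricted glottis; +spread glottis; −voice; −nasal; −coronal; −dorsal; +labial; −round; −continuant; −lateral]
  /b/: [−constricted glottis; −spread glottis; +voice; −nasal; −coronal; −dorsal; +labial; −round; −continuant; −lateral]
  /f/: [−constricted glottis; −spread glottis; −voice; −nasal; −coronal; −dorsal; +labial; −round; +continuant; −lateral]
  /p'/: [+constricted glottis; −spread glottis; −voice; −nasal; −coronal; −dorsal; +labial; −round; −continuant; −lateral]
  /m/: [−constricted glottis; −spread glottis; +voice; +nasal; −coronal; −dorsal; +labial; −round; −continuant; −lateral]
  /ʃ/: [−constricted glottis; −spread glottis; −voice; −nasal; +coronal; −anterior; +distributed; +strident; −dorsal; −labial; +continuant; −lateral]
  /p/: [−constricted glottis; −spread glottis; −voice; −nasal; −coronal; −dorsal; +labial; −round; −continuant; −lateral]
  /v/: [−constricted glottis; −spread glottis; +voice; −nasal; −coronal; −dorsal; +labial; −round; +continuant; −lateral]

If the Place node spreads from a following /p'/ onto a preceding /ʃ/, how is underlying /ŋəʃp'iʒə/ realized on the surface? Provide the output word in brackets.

[ŋəfp'iʒə]

The Place node dominates the terminals [coronal], [anterior], [distributed], [strident], [dorsal], [high], [back], [labial], [round].
The target acquires /p'/'s values for everything under Place — [−coronal], [−dorsal], [+labial], [−round] — while keeping its own [constricted glottis], [spread glottis], [voice], ….
This feature bundle is that of [f], so /ŋəʃp'iʒə/ surfaces as [ŋəfp'iʒə].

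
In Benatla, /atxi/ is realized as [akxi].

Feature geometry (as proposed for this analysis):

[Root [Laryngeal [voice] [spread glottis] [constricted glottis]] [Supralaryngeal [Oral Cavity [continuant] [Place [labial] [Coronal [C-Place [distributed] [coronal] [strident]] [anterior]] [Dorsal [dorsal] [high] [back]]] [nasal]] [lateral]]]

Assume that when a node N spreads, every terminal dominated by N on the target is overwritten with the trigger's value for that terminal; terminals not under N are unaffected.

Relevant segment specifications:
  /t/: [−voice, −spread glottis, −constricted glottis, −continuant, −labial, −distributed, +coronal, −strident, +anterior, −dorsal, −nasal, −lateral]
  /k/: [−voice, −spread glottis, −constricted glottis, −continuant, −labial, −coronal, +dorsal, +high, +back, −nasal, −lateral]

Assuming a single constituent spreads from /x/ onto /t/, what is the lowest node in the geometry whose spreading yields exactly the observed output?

Place

Feature comparison: [coronal], [anterior], [distributed], [strident], [dorsal], [high], [back] differ between /t/ and [k]; the remaining terminals match.
Tracing each changed feature up the tree, the paths first meet at Place; any lower node misses at least one of them.
If Place spreads, every terminal under it takes /x/'s value, producing [k] as observed.
Since [continuant] is preserved even though /x/ disagrees there, no node above Place spread.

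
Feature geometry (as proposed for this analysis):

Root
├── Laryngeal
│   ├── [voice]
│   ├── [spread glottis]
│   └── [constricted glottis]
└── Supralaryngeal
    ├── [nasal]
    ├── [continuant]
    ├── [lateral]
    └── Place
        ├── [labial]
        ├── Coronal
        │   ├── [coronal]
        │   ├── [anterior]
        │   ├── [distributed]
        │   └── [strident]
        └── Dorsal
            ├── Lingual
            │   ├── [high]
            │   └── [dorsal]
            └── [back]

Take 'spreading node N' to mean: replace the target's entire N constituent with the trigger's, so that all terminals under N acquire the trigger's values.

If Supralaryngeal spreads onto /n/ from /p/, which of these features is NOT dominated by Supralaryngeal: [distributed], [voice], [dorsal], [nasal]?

Supralaryngeal dominates exactly [nasal], [continuant], [lateral], [labial], [coronal], [anterior], [distributed], [strident], [high], [dorsal], [back].
Spreading Supralaryngeal replaces [dorsal], [distributed], [nasal] with the trigger's values, since each sits inside the Supralaryngeal constituent.
But [voice] is a dependent of Laryngeal, outside Supralaryngeal; it is therefore untouched by the spreading.

[voice]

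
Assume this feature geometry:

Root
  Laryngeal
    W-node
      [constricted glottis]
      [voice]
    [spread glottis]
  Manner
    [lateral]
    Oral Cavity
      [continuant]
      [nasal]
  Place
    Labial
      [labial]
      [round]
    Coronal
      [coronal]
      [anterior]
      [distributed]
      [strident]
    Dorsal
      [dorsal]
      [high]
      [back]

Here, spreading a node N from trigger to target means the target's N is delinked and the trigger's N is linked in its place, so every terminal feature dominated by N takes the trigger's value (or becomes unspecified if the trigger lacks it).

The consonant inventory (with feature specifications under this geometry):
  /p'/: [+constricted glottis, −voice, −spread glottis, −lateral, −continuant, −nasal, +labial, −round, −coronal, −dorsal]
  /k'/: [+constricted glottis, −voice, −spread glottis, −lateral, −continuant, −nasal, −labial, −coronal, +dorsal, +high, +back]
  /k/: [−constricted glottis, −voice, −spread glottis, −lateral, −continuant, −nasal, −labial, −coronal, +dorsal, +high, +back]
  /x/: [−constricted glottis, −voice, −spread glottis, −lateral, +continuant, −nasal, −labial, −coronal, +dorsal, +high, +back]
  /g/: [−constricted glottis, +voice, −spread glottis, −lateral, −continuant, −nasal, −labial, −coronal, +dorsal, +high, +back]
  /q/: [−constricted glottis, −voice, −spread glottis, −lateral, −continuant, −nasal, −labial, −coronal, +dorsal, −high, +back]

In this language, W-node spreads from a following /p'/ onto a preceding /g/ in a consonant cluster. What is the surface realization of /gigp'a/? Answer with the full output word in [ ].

[gik'p'a]

Terminals under W-node in this geometry: [constricted glottis], [voice].
After delinking /g/'s W-node and linking /p'/'s, the affected terminals become [+constricted glottis], [−voice]; [spread glottis], [lateral], [continuant], … (outside W-node) are retained from /g/.
This feature bundle is that of [k'], so /gigp'a/ surfaces as [gik'p'a].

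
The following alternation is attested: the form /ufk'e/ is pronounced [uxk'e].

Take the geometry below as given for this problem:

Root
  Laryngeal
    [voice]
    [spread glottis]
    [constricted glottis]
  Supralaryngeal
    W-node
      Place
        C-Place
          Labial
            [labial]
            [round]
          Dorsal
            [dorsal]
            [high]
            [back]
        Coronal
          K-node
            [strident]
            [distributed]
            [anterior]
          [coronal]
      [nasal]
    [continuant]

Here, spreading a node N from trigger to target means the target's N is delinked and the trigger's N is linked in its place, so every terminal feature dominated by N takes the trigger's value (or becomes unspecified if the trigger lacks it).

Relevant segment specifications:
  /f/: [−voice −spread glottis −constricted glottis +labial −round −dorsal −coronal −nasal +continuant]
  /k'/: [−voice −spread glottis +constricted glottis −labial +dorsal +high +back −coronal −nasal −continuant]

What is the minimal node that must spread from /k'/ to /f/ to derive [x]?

C-Place

/f/ and [x] differ in [labial], [round], [dorsal], [high], [back]; every other specified feature is identical.
These terminals are all dominated by C-Place, and no proper subconstituent of C-Place covers them all; C-Place is their lowest common ancestor.
Spreading C-Place from /k'/ overwrites each of those terminals with /k'/'s values, yielding exactly [x].
Features on which the two segments disagree outside C-Place, such as [constricted glottis], [continuant], are unchanged — nothing dominating them spread, and C-Place is the minimal sufficient constituent.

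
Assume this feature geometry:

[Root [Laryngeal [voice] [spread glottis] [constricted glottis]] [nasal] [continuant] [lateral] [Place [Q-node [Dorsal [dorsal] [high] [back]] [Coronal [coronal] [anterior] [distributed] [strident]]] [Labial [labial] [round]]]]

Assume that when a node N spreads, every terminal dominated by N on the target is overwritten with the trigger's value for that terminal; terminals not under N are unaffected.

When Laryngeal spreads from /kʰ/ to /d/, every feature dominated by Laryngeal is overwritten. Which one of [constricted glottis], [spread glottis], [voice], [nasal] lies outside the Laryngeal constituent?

[nasal]

The terminals dominated by Laryngeal are [voice], [spread glottis], [constricted glottis].
[spread glottis], [constricted glottis], [voice] all lie under Laryngeal, so they are overwritten when Laryngeal spreads.
[nasal] is not within the Laryngeal subtree (it hangs from Root), so /d/'s [nasal] value survives.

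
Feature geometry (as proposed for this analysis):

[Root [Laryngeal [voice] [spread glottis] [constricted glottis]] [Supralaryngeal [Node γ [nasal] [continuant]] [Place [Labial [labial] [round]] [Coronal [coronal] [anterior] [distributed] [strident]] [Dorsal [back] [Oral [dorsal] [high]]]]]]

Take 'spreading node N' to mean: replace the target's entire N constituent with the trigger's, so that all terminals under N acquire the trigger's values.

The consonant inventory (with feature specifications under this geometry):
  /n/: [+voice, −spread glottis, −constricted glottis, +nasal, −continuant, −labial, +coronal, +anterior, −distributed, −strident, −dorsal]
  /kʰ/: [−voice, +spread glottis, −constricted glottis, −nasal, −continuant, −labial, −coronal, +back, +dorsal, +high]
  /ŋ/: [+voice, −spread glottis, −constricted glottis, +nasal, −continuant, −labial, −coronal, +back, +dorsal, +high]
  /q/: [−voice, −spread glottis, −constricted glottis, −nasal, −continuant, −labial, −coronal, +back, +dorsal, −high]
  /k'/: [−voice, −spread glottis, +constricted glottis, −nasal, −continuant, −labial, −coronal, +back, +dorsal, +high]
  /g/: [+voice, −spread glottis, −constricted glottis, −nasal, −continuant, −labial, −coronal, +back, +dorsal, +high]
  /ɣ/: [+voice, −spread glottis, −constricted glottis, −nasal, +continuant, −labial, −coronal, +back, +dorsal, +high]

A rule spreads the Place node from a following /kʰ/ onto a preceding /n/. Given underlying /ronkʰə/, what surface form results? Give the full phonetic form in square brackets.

[roŋkʰə]

Terminals under Place in this geometry: [labial], [round], [coronal], [anterior], [distributed], [strident], [back], [dorsal], [high].
After delinking /n/'s Place and linking /kʰ/'s, the affected terminals become [−labial], [−coronal], [+back], [+dorsal], [+high]; [voice], [spread glottis], [constricted glottis], … (outside Place) are retained from /n/.
The resulting bundle matches /ŋ/ in the inventory; substituting it for /n/ gives [roŋkʰə].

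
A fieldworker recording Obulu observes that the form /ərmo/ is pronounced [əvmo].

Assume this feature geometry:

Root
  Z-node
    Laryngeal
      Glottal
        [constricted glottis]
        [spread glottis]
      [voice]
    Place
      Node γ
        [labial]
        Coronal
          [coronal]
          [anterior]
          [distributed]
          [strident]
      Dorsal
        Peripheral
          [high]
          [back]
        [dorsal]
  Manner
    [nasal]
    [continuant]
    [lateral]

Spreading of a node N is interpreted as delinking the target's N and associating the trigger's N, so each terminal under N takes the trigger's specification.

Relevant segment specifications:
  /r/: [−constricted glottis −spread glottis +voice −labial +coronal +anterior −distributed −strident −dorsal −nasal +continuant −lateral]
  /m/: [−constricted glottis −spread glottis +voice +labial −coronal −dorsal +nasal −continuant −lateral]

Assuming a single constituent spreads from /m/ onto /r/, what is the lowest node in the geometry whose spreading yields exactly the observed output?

/r/ and [v] differ in [labial], [coronal], [anterior], [distributed], [strident]; every other specified feature is identical.
Tracing each changed feature up the tree, the paths first meet at Node γ; any lower node misses at least one of them.
Delinking /r/'s Node γ and associating /m/'s Node γ gives precisely the feature bundle of [v].
Features on which the two segments disagree outside Node γ, such as [nasal], [continuant], are unchanged — nothing dominating them spread, and Node γ is the minimal sufficient constituent.

Node γ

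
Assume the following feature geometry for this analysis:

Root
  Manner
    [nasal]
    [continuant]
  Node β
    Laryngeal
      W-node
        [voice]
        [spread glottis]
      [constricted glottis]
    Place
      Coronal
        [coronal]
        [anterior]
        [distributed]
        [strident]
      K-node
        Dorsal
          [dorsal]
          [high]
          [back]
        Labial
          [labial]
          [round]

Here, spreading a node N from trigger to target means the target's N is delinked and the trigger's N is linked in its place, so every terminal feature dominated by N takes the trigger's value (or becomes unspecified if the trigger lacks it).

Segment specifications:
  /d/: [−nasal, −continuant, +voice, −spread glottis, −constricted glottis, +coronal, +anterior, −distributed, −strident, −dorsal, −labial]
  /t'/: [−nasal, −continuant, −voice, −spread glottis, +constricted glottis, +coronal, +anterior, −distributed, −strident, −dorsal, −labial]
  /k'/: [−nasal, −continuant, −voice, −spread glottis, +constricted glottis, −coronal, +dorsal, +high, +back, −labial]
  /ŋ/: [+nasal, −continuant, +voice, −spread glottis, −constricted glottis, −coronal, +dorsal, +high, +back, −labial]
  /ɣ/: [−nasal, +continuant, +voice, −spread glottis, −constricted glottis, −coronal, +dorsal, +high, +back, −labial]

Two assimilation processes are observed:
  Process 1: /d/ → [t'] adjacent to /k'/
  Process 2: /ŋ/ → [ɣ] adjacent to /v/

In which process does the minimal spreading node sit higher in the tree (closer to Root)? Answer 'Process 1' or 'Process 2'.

Process 2

Process 1 alters [voice], [constricted glottis]; the lowest common ancestor is Laryngeal (depth 2 from Root).
In Process 2, [nasal], [continuant] change, so the minimal spreading node is Manner at depth 1.
Manner is closer to Root than Laryngeal, so Process 2 spreads the higher node.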